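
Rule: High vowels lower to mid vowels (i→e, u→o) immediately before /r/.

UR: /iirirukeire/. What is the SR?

iererukeere

Scanning /iirirukeire/: /i/ at position 1 is not in the conditioning environment; /i/ is a high vowel immediately before /r/, so it lowers to [e]; /i/ is a high vowel immediately before /r/, so it lowers to [e]; /u/ at position 6 is not in the conditioning environment; /i/ is a high vowel immediately before /r/, so it lowers to [e].
Result: [iererukeere].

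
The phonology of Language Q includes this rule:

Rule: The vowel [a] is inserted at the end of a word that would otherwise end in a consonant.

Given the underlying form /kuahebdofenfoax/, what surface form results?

the form ends in the consonant /x/, so [a] is inserted word-finally.
Surface form: [kuahebdofenfoaxa].

kuahebdofenfoaxa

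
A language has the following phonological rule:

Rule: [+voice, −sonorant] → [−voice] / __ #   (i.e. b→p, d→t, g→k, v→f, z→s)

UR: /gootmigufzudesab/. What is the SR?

gootmigufzudesap

/b/ is a voiced obstruent in word-final position, so it devoices to [p].
The other instances of /g/, /z/, /d/ do not occur in the required environment and remain unchanged.
Surface form: [gootmigufzudesap].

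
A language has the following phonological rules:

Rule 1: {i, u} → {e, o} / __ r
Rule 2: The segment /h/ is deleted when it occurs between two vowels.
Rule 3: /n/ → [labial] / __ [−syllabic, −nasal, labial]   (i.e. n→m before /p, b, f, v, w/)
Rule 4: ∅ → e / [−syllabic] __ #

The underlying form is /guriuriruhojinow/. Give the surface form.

gorioreruojinowe

Rule 1 (pre-rhotic lowering): /u/ is a high vowel immediately before /r/, so it lowers to [o]. /u/ is a high vowel immediately before /r/, so it lowers to [o]. /i/ is a high vowel immediately before /r/, so it lowers to [e]. /guriuriruhojinow/ → gorioreruhojinow.
Rule 2 (intervocalic h-deletion): /h/ occurs between vowels /u/ and /o/, so it deletes. /gorioreruhojinow/ → gorioreruojinow.
Rule 3 (nasal place assimilation): no segment meets the environment; /gorioreruojinow/ is unchanged.
Rule 4 (final e-epenthesis): the form ends in the consonant /w/, so [e] is inserted word-finally. /gorioreruojinow/ → gorioreruojinowe.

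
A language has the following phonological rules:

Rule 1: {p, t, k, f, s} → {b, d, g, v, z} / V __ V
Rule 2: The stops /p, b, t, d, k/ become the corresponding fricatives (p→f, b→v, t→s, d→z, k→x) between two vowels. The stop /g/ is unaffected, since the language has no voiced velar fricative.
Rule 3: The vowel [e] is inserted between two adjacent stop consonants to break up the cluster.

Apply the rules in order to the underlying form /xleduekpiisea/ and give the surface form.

Rule 1 (intervocalic voicing): /s/ is a voiceless obstruent between vowels /i/ and /e/, so it voices to [z]. /xleduekpiisea/ → xleduekpiizea.
Rule 2 (intervocalic spirantization): /d/ is a stop between vowels /e/ and /u/, so it spirantizes to the fricative [z]. /xleduekpiizea/ → xlezuekpiizea.
Rule 3 (stop-cluster e-epenthesis): /k/ and /p/ form a stop–stop cluster, so [e] is inserted between them. /xlezuekpiizea/ → xlezuekepiizea.

xlezuekepiizea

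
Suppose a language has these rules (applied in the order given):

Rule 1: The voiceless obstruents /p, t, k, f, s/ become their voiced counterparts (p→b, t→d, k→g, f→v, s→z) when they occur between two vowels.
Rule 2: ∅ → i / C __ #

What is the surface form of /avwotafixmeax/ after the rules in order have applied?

avwodavixmeaxi

Rule 1 (intervocalic voicing): /t/ is a voiceless obstruent between vowels /o/ and /a/, so it voices to [d]. /f/ is a voiceless obstruent between vowels /a/ and /i/, so it voices to [v]. /avwotafixmeax/ → avwodavixmeax.
Rule 2 (final i-epenthesis): the form ends in the consonant /x/, so [i] is inserted word-finally. /avwodavixmeax/ → avwodavixmeaxi.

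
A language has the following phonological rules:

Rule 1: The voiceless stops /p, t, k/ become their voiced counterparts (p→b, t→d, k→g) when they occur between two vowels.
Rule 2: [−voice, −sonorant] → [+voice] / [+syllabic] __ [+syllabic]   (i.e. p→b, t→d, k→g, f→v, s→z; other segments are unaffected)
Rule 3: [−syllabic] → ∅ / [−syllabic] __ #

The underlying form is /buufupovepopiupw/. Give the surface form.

Rule 1 (intervocalic voicing): /p/ is a voiceless stop between vowels /u/ and /o/, so it voices to [b]. /p/ is a voiceless stop between vowels /e/ and /o/, so it voices to [b]. /p/ is a voiceless stop between vowels /o/ and /i/, so it voices to [b]. /buufupovepopiupw/ → buufubovebobiupw.
Rule 2 (intervocalic voicing): /f/ is a voiceless obstruent between vowels /u/ and /u/, so it voices to [v]. /buufubovebobiupw/ → buuvubovebobiupw.
Rule 3 (final cluster simplification): /w/ is the second consonant of a word-final cluster /pw/, so it deletes. /buuvubovebobiupw/ → buuvubovebobiup.

buuvubovebobiup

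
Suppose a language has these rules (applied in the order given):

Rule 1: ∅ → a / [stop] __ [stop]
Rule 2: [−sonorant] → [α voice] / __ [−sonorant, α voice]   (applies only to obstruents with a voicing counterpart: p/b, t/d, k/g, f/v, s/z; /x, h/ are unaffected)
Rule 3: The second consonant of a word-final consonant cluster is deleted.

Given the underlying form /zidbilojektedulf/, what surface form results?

Rule 1 (stop-cluster a-epenthesis): /d/ and /b/ form a stop–stop cluster, so [a] is inserted between them. /k/ and /t/ form a stop–stop cluster, so [a] is inserted between them. /zidbilojektedulf/ → zidabilojekatedulf.
Rule 2 (regressive voicing assimilation): no segment meets the environment; /zidabilojekatedulf/ is unchanged.
Rule 3 (final cluster simplification): /f/ is the second consonant of a word-final cluster /lf/, so it deletes. /zidabilojekatedulf/ → zidabilojekatedul.

zidabilojekatedul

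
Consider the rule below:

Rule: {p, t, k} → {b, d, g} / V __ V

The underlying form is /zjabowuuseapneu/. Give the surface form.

zjabowuuseapneu

No segment of /zjabowuuseapneu/ meets the structural description of the rule, so the form surfaces unchanged.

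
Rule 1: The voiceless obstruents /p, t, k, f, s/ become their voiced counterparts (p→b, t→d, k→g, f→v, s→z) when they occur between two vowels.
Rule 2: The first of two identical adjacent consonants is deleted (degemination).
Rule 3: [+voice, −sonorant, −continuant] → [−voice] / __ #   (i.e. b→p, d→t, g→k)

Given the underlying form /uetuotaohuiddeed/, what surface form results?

ueduodaohuideet

Rule 1 (intervocalic voicing): /t/ is a voiceless obstruent between vowels /e/ and /u/, so it voices to [d]. /t/ is a voiceless obstruent between vowels /o/ and /a/, so it voices to [d]. /uetuotaohuiddeed/ → ueduodaohuiddeed.
Rule 2 (degemination): /dd/ is a geminate; the first /d/ deletes. /ueduodaohuiddeed/ → ueduodaohuideed.
Rule 3 (final devoicing): /d/ is a voiced stop in word-final position, so it devoices to [t]. /ueduodaohuideed/ → ueduodaohuideet.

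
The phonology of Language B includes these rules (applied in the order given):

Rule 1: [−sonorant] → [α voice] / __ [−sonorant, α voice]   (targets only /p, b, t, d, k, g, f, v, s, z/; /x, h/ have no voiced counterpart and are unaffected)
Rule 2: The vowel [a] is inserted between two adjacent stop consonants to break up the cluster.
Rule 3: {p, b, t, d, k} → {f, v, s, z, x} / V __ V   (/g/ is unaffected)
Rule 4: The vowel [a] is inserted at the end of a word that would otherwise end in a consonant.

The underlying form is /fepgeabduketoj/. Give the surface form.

fevageavazuxesoja

Rule 1 (regressive voicing assimilation): /p/ precedes the voiced obstruent /g/, so it voices to [b] by assimilation. /fepgeabduketoj/ → febgeabduketoj.
Rule 2 (stop-cluster a-epenthesis): /b/ and /g/ form a stop–stop cluster, so [a] is inserted between them. /b/ and /d/ form a stop–stop cluster, so [a] is inserted between them. /febgeabduketoj/ → febageabaduketoj.
Rule 3 (intervocalic spirantization): /b/ is a stop between vowels /e/ and /a/, so it spirantizes to the fricative [v]. /b/ is a stop between vowels /a/ and /a/, so it spirantizes to the fricative [v]. /d/ is a stop between vowels /a/ and /u/, so it spirantizes to the fricative [z]. /k/ is a stop between vowels /u/ and /e/, so it spirantizes to the fricative [x]. /t/ is a stop between vowels /e/ and /o/, so it spirantizes to the fricative [s]. /febageabaduketoj/ → fevageavazuxesoj.
Rule 4 (final a-epenthesis): the form ends in the consonant /j/, so [a] is inserted word-finally. /fevageavazuxesoj/ → fevageavazuxesoja.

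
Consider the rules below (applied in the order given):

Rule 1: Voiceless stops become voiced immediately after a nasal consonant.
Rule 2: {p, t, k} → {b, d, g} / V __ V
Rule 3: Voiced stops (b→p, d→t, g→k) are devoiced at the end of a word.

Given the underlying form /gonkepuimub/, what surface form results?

gongebuimup

Rule 1 (post-nasal voicing): /k/ is a voiceless stop immediately after the nasal /n/, so it voices to [g]. /gonkepuimub/ → gongepuimub.
Rule 2 (intervocalic voicing): /p/ is a voiceless stop between vowels /e/ and /u/, so it voices to [b]. /gongepuimub/ → gongebuimub.
Rule 3 (final devoicing): /b/ is a voiced stop in word-final position, so it devoices to [p]. /gongebuimub/ → gongebuimup.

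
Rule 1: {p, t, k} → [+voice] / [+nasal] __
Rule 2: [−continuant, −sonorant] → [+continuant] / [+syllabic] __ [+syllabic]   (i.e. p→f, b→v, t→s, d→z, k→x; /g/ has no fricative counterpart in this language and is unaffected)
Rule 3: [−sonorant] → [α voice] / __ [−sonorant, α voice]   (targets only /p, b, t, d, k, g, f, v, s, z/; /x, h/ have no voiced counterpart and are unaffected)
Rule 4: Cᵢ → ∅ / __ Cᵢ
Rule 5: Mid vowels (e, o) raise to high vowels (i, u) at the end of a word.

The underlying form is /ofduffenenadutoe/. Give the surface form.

Rule 1 (post-nasal voicing): no segment meets the environment; /ofduffenenadutoe/ is unchanged.
Rule 2 (intervocalic spirantization): /d/ is a stop between vowels /a/ and /u/, so it spirantizes to the fricative [z]. /t/ is a stop between vowels /u/ and /o/, so it spirantizes to the fricative [s]. /ofduffenenadutoe/ → ofduffenenazusoe.
Rule 3 (regressive voicing assimilation): /f/ precedes the voiced obstruent /d/, so it voices to [v] by assimilation. /ofduffenenazusoe/ → ovduffenenazusoe.
Rule 4 (degemination): /ff/ is a geminate; the first /f/ deletes. /ovduffenenazusoe/ → ovdufenenazusoe.
Rule 5 (final vowel raising): /e/ is a mid vowel in word-final position, so it raises to [i]. /ovdufenenazusoe/ → ovdufenenazusoi.

ovdufenenazusoi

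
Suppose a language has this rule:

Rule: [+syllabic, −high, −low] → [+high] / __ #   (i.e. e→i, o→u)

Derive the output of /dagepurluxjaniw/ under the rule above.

No segment of /dagepurluxjaniw/ meets the structural description of the rule, so the form surfaces unchanged.

dagepurluxjaniw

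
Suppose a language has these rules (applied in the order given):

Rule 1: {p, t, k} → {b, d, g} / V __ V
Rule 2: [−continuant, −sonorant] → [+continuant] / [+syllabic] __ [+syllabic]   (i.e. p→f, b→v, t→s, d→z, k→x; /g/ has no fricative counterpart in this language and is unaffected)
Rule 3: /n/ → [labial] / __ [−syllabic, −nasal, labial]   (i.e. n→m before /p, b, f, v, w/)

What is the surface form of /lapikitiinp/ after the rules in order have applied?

lavigiziimp

Rule 1 (intervocalic voicing): /p/ is a voiceless stop between vowels /a/ and /i/, so it voices to [b]. /k/ is a voiceless stop between vowels /i/ and /i/, so it voices to [g]. /t/ is a voiceless stop between vowels /i/ and /i/, so it voices to [d]. /lapikitiinp/ → labigidiinp.
Rule 2 (intervocalic spirantization): /b/ is a stop between vowels /a/ and /i/, so it spirantizes to the fricative [v]. /d/ is a stop between vowels /i/ and /i/, so it spirantizes to the fricative [z]. /labigidiinp/ → lavigiziinp.
Rule 3 (nasal place assimilation): /n/ precedes the labial consonant /p/, so it assimilates in place to [m]. /lavigiziinp/ → lavigiziimp.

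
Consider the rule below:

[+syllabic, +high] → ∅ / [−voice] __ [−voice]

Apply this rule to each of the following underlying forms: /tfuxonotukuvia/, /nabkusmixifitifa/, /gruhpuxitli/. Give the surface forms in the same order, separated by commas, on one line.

/tfuxonotukuvia/: /u/ is a high vowel flanked by voiceless consonants /f/ and /x/, so it deletes. /u/ is a high vowel flanked by voiceless consonants /t/ and /k/, so it deletes. → [tfxonotkuvia].
/nabkusmixifitifa/: /u/ is a high vowel flanked by voiceless consonants /k/ and /s/, so it deletes. /i/ is a high vowel flanked by voiceless consonants /x/ and /f/, so it deletes. /i/ is a high vowel flanked by voiceless consonants /f/ and /t/, so it deletes. /i/ is a high vowel flanked by voiceless consonants /t/ and /f/, so it deletes. → [nabksmixftfa].
/gruhpuxitli/: /u/ is a high vowel flanked by voiceless consonants /p/ and /x/, so it deletes. /i/ is a high vowel flanked by voiceless consonants /x/ and /t/, so it deletes. → [gruhpxtli].

tfxonotkuvia, nabksmixftfa, gruhpxtli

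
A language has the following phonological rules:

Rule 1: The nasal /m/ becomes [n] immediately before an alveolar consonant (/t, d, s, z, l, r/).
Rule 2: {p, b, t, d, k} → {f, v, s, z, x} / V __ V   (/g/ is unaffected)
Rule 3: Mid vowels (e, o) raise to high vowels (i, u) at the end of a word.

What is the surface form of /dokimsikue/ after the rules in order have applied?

doxinsixui

Rule 1 (nasal place assimilation): /m/ precedes the alveolar consonant /s/, so it assimilates in place to [n]. /dokimsikue/ → dokinsikue.
Rule 2 (intervocalic spirantization): /k/ is a stop between vowels /o/ and /i/, so it spirantizes to the fricative [x]. /k/ is a stop between vowels /i/ and /u/, so it spirantizes to the fricative [x]. /dokinsikue/ → doxinsixue.
Rule 3 (final vowel raising): /e/ is a mid vowel in word-final position, so it raises to [i]. /doxinsixue/ → doxinsixui.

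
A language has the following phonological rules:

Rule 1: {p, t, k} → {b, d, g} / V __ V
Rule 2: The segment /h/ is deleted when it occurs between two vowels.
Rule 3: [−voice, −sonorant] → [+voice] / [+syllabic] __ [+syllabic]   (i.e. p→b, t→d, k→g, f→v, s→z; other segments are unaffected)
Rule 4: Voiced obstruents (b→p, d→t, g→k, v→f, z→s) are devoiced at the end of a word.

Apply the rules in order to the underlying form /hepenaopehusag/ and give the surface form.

hebenaobeuzak

Rule 1 (intervocalic voicing): /p/ is a voiceless stop between vowels /e/ and /e/, so it voices to [b]. /p/ is a voiceless stop between vowels /o/ and /e/, so it voices to [b]. /hepenaopehusag/ → hebenaobehusag.
Rule 2 (intervocalic h-deletion): /h/ occurs between vowels /e/ and /u/, so it deletes. /hebenaobehusag/ → hebenaobeusag.
Rule 3 (intervocalic voicing): /s/ is a voiceless obstruent between vowels /u/ and /a/, so it voices to [z]. /hebenaobeusag/ → hebenaobeuzag.
Rule 4 (final devoicing): /g/ is a voiced obstruent in word-final position, so it devoices to [k]. /hebenaobeuzag/ → hebenaobeuzak.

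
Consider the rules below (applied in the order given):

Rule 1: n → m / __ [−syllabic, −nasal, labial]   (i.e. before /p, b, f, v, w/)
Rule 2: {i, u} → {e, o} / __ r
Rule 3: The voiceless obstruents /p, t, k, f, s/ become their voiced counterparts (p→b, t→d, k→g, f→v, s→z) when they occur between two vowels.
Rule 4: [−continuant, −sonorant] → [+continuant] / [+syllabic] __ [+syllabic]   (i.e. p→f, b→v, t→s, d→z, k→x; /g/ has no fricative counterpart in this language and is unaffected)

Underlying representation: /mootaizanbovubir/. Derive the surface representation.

Rule 1 (nasal place assimilation): /n/ precedes the labial consonant /b/, so it assimilates in place to [m]. /mootaizanbovubir/ → mootaizambovubir.
Rule 2 (pre-rhotic lowering): /i/ is a high vowel immediately before /r/, so it lowers to [e]. /mootaizambovubir/ → mootaizambovuber.
Rule 3 (intervocalic voicing): /t/ is a voiceless obstruent between vowels /o/ and /a/, so it voices to [d]. /mootaizambovuber/ → moodaizambovuber.
Rule 4 (intervocalic spirantization): /d/ is a stop between vowels /o/ and /a/, so it spirantizes to the fricative [z]. /b/ is a stop between vowels /u/ and /e/, so it spirantizes to the fricative [v]. /moodaizambovuber/ → moozaizambovuver.

moozaizambovuver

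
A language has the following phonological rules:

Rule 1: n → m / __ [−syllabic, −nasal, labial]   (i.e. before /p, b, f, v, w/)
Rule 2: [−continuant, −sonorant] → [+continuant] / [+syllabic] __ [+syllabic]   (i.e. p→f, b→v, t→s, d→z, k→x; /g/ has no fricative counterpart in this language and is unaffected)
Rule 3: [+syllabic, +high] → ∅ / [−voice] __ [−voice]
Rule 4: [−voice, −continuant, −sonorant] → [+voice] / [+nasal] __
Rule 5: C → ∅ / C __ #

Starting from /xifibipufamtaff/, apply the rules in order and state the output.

xfiviffamdaf

Rule 1 (nasal place assimilation): no segment meets the environment; /xifibipufamtaff/ is unchanged.
Rule 2 (intervocalic spirantization): /b/ is a stop between vowels /i/ and /i/, so it spirantizes to the fricative [v]. /p/ is a stop between vowels /i/ and /u/, so it spirantizes to the fricative [f]. /xifibipufamtaff/ → xifivifufamtaff.
Rule 3 (high vowel syncope): /i/ is a high vowel flanked by voiceless consonants /x/ and /f/, so it deletes. /u/ is a high vowel flanked by voiceless consonants /f/ and /f/, so it deletes. /xifivifufamtaff/ → xfiviffamtaff.
Rule 4 (post-nasal voicing): /t/ is a voiceless stop immediately after the nasal /m/, so it voices to [d]. /xfiviffamtaff/ → xfiviffamdaff.
Rule 5 (final cluster simplification): /f/ is the second consonant of a word-final cluster /ff/, so it deletes. /xfiviffamdaff/ → xfiviffamdaf.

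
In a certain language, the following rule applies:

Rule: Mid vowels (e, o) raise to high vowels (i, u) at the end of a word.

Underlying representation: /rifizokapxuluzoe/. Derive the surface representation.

Scanning /rifizokapxuluzoe/: /o/ at position 6 is not in the conditioning environment; /o/ at position 15 is not in the conditioning environment; /e/ is a mid vowel in word-final position, so it raises to [i].
Result: [rifizokapxuluzoi].

rifizokapxuluzoi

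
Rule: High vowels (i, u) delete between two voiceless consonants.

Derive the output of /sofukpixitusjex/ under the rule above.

/u/ is a high vowel flanked by voiceless consonants /f/ and /k/, so it deletes.
/i/ is a high vowel flanked by voiceless consonants /p/ and /x/, so it deletes.
/i/ is a high vowel flanked by voiceless consonants /x/ and /t/, so it deletes.
/u/ is a high vowel flanked by voiceless consonants /t/ and /s/, so it deletes.
Surface form: [sofkpxtsjex].

sofkpxtsjex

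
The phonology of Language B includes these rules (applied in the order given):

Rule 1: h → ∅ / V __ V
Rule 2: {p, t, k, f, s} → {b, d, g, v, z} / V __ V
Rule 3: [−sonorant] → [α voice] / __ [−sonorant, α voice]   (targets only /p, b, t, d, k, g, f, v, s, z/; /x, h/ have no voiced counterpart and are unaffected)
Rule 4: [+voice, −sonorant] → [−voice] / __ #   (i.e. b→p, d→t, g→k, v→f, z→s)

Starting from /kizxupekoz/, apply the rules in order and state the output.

Rule 1 (intervocalic h-deletion): no segment meets the environment; /kizxupekoz/ is unchanged.
Rule 2 (intervocalic voicing): /p/ is a voiceless obstruent between vowels /u/ and /e/, so it voices to [b]. /k/ is a voiceless obstruent between vowels /e/ and /o/, so it voices to [g]. /kizxupekoz/ → kizxubegoz.
Rule 3 (regressive voicing assimilation): /z/ precedes the voiceless obstruent /x/, so it devoices to [s] by assimilation. /kizxubegoz/ → kisxubegoz.
Rule 4 (final devoicing): /z/ is a voiced obstruent in word-final position, so it devoices to [s]. /kisxubegoz/ → kisxubegos.

kisxubegos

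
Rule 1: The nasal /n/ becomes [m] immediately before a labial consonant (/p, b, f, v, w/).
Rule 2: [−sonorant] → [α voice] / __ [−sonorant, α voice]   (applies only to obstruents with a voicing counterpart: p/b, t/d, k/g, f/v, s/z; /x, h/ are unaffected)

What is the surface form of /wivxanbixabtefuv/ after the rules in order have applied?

wifxambixaptefuv

Rule 1 (nasal place assimilation): /n/ precedes the labial consonant /b/, so it assimilates in place to [m]. /wivxanbixabtefuv/ → wivxambixabtefuv.
Rule 2 (regressive voicing assimilation): /v/ precedes the voiceless obstruent /x/, so it devoices to [f] by assimilation. /b/ precedes the voiceless obstruent /t/, so it devoices to [p] by assimilation. /wivxambixabtefuv/ → wifxambixaptefuv.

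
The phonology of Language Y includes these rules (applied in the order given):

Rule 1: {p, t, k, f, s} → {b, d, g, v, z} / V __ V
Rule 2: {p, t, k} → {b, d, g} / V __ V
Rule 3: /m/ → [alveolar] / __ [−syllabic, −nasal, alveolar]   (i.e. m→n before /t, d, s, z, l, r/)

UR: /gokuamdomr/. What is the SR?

Rule 1 (intervocalic voicing): /k/ is a voiceless obstruent between vowels /o/ and /u/, so it voices to [g]. /gokuamdomr/ → goguamdomr.
Rule 2 (intervocalic voicing): no segment meets the environment; /goguamdomr/ is unchanged.
Rule 3 (nasal place assimilation): /m/ precedes the alveolar consonant /d/, so it assimilates in place to [n]. /m/ precedes the alveolar consonant /r/, so it assimilates in place to [n]. /goguamdomr/ → goguandonr.

goguandonr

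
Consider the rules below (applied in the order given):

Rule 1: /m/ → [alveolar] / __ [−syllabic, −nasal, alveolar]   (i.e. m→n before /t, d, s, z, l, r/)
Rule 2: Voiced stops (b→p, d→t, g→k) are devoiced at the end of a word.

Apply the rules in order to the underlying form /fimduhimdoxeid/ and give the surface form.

finduhindoxeit

Rule 1 (nasal place assimilation): /m/ precedes the alveolar consonant /d/, so it assimilates in place to [n]. /m/ precedes the alveolar consonant /d/, so it assimilates in place to [n]. /fimduhimdoxeid/ → finduhindoxeid.
Rule 2 (final devoicing): /d/ is a voiced stop in word-final position, so it devoices to [t]. /finduhindoxeid/ → finduhindoxeit.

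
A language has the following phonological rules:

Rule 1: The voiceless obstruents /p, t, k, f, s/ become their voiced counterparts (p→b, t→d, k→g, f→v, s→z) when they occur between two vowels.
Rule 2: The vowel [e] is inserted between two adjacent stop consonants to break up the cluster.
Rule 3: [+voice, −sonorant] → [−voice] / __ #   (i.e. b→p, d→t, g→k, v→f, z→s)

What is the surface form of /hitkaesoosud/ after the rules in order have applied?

hitekaezoozut

Rule 1 (intervocalic voicing): /s/ is a voiceless obstruent between vowels /e/ and /o/, so it voices to [z]. /s/ is a voiceless obstruent between vowels /o/ and /u/, so it voices to [z]. /hitkaesoosud/ → hitkaezoozud.
Rule 2 (stop-cluster e-epenthesis): /t/ and /k/ form a stop–stop cluster, so [e] is inserted between them. /hitkaezoozud/ → hitekaezoozud.
Rule 3 (final devoicing): /d/ is a voiced obstruent in word-final position, so it devoices to [t]. /hitekaezoozud/ → hitekaezoozut.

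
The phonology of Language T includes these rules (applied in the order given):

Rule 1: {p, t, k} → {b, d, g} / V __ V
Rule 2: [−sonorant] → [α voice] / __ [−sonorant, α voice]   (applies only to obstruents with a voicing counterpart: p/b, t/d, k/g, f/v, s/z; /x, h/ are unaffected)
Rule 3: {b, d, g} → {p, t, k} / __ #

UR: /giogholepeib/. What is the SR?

giokholebeip

Rule 1 (intervocalic voicing): /p/ is a voiceless stop between vowels /e/ and /e/, so it voices to [b]. /giogholepeib/ → giogholebeib.
Rule 2 (regressive voicing assimilation): /g/ precedes the voiceless obstruent /h/, so it devoices to [k] by assimilation. /giogholebeib/ → giokholebeib.
Rule 3 (final devoicing): /b/ is a voiced stop in word-final position, so it devoices to [p]. /giokholebeib/ → giokholebeip.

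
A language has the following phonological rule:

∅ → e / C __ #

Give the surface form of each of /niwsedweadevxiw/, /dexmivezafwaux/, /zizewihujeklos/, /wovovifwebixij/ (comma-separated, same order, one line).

/niwsedweadevxiw/: the form ends in the consonant /w/, so [e] is inserted word-finally. → [niwsedweadevxiwe].
/dexmivezafwaux/: the form ends in the consonant /x/, so [e] is inserted word-finally. → [dexmivezafwauxe].
/zizewihujeklos/: the form ends in the consonant /s/, so [e] is inserted word-finally. → [zizewihujeklose].
/wovovifwebixij/: the form ends in the consonant /j/, so [e] is inserted word-finally. → [wovovifwebixije].

niwsedweadevxiwe, dexmivezafwauxe, zizewihujeklose, wovovifwebixije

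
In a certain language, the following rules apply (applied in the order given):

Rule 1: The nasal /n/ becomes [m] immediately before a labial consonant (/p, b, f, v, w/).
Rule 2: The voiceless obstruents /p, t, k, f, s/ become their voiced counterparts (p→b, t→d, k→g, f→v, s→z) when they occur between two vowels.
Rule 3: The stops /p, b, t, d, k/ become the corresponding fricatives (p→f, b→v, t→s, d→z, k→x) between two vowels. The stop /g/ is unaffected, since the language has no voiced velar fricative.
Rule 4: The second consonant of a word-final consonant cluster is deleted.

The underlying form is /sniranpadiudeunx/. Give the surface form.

Rule 1 (nasal place assimilation): /n/ precedes the labial consonant /p/, so it assimilates in place to [m]. /sniranpadiudeunx/ → snirampadiudeunx.
Rule 2 (intervocalic voicing): no segment meets the environment; /snirampadiudeunx/ is unchanged.
Rule 3 (intervocalic spirantization): /d/ is a stop between vowels /a/ and /i/, so it spirantizes to the fricative [z]. /d/ is a stop between vowels /u/ and /e/, so it spirantizes to the fricative [z]. /snirampadiudeunx/ → snirampaziuzeunx.
Rule 4 (final cluster simplification): /x/ is the second consonant of a word-final cluster /nx/, so it deletes. /snirampaziuzeunx/ → snirampaziuzeun.

snirampaziuzeun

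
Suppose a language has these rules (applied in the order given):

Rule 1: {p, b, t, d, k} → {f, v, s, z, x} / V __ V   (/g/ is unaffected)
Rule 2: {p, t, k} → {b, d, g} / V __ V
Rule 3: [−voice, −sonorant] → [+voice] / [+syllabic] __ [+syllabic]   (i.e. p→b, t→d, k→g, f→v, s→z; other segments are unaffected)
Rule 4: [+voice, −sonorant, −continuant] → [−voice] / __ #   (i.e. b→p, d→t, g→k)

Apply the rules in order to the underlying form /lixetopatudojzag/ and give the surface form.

lixezovazuzojzak

Rule 1 (intervocalic spirantization): /t/ is a stop between vowels /e/ and /o/, so it spirantizes to the fricative [s]. /p/ is a stop between vowels /o/ and /a/, so it spirantizes to the fricative [f]. /t/ is a stop between vowels /a/ and /u/, so it spirantizes to the fricative [s]. /d/ is a stop between vowels /u/ and /o/, so it spirantizes to the fricative [z]. /lixetopatudojzag/ → lixesofasuzojzag.
Rule 2 (intervocalic voicing): no segment meets the environment; /lixesofasuzojzag/ is unchanged.
Rule 3 (intervocalic voicing): /s/ is a voiceless obstruent between vowels /e/ and /o/, so it voices to [z]. /f/ is a voiceless obstruent between vowels /o/ and /a/, so it voices to [v]. /s/ is a voiceless obstruent between vowels /a/ and /u/, so it voices to [z]. /lixesofasuzojzag/ → lixezovazuzojzag.
Rule 4 (final devoicing): /g/ is a voiced stop in word-final position, so it devoices to [k]. /lixezovazuzojzag/ → lixezovazuzojzak.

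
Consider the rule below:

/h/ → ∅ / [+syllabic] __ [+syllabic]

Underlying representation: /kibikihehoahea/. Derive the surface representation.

/h/ occurs between vowels /i/ and /e/, so it deletes.
/h/ occurs between vowels /e/ and /o/, so it deletes.
/h/ occurs between vowels /a/ and /e/, so it deletes.
Surface form: [kibikieoaea].

kibikieoaea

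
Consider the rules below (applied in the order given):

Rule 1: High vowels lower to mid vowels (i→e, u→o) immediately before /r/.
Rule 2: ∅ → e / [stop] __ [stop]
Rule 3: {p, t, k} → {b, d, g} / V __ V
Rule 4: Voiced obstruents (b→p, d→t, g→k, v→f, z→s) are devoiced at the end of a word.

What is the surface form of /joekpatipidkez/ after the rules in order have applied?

Rule 1 (pre-rhotic lowering): no segment meets the environment; /joekpatipidkez/ is unchanged.
Rule 2 (stop-cluster e-epenthesis): /k/ and /p/ form a stop–stop cluster, so [e] is inserted between them. /d/ and /k/ form a stop–stop cluster, so [e] is inserted between them. /joekpatipidkez/ → joekepatipidekez.
Rule 3 (intervocalic voicing): /k/ is a voiceless stop between vowels /e/ and /e/, so it voices to [g]. /p/ is a voiceless stop between vowels /e/ and /a/, so it voices to [b]. /t/ is a voiceless stop between vowels /a/ and /i/, so it voices to [d]. /p/ is a voiceless stop between vowels /i/ and /i/, so it voices to [b]. /k/ is a voiceless stop between vowels /e/ and /e/, so it voices to [g]. /joekepatipidekez/ → joegebadibidegez.
Rule 4 (final devoicing): /z/ is a voiced obstruent in word-final position, so it devoices to [s]. /joegebadibidegez/ → joegebadibideges.

joegebadibideges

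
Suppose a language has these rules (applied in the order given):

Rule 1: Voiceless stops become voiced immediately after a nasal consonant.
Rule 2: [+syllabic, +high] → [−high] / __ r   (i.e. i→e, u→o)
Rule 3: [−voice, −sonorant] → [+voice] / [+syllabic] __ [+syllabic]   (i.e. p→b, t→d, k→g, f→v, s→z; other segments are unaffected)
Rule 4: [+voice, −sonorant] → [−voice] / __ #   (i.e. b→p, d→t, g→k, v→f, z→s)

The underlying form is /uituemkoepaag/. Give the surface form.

uiduemgoebaak

Rule 1 (post-nasal voicing): /k/ is a voiceless stop immediately after the nasal /m/, so it voices to [g]. /uituemkoepaag/ → uituemgoepaag.
Rule 2 (pre-rhotic lowering): no segment meets the environment; /uituemgoepaag/ is unchanged.
Rule 3 (intervocalic voicing): /t/ is a voiceless obstruent between vowels /i/ and /u/, so it voices to [d]. /p/ is a voiceless obstruent between vowels /e/ and /a/, so it voices to [b]. /uituemgoepaag/ → uiduemgoebaag.
Rule 4 (final devoicing): /g/ is a voiced obstruent in word-final position, so it devoices to [k]. /uiduemgoebaag/ → uiduemgoebaak.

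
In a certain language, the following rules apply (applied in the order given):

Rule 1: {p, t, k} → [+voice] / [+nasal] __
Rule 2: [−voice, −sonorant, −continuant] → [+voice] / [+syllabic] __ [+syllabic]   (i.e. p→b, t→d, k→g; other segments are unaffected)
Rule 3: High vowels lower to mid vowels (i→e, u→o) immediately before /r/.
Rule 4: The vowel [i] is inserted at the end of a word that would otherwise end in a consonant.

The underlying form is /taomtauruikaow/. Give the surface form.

taomdaoruigaowi

Rule 1 (post-nasal voicing): /t/ is a voiceless stop immediately after the nasal /m/, so it voices to [d]. /taomtauruikaow/ → taomdauruikaow.
Rule 2 (intervocalic voicing): /k/ is a voiceless stop between vowels /i/ and /a/, so it voices to [g]. /taomdauruikaow/ → taomdauruigaow.
Rule 3 (pre-rhotic lowering): /u/ is a high vowel immediately before /r/, so it lowers to [o]. /taomdauruigaow/ → taomdaoruigaow.
Rule 4 (final i-epenthesis): the form ends in the consonant /w/, so [i] is inserted word-finally. /taomdaoruigaow/ → taomdaoruigaowi.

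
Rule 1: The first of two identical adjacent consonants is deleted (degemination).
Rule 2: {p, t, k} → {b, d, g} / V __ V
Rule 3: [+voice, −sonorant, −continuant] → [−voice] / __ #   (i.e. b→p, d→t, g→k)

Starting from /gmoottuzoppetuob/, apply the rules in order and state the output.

Rule 1 (degemination): /tt/ is a geminate; the first /t/ deletes. /pp/ is a geminate; the first /p/ deletes. /gmoottuzoppetuob/ → gmootuzopetuob.
Rule 2 (intervocalic voicing): /t/ is a voiceless stop between vowels /o/ and /u/, so it voices to [d]. /p/ is a voiceless stop between vowels /o/ and /e/, so it voices to [b]. /t/ is a voiceless stop between vowels /e/ and /u/, so it voices to [d]. /gmootuzopetuob/ → gmooduzobeduob.
Rule 3 (final devoicing): /b/ is a voiced stop in word-final position, so it devoices to [p]. /gmooduzobeduob/ → gmooduzobeduop.

gmooduzobeduop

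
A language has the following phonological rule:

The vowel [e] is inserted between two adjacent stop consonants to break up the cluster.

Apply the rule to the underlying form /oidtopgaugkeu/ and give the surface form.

/d/ and /t/ form a stop–stop cluster, so [e] is inserted between them.
/p/ and /g/ form a stop–stop cluster, so [e] is inserted between them.
/g/ and /k/ form a stop–stop cluster, so [e] is inserted between them.
Surface form: [oidetopegaugekeu].

oidetopegaugekeu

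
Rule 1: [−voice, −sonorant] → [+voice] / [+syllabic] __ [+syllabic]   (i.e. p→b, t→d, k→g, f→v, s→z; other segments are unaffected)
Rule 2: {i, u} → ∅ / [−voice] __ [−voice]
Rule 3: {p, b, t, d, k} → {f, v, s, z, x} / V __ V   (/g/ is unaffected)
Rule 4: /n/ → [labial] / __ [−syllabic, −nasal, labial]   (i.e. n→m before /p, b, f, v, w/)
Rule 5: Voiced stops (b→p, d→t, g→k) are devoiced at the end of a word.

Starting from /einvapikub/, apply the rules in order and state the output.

eimvavigup

Rule 1 (intervocalic voicing): /p/ is a voiceless obstruent between vowels /a/ and /i/, so it voices to [b]. /k/ is a voiceless obstruent between vowels /i/ and /u/, so it voices to [g]. /einvapikub/ → einvabigub.
Rule 2 (high vowel syncope): no segment meets the environment; /einvabigub/ is unchanged.
Rule 3 (intervocalic spirantization): /b/ is a stop between vowels /a/ and /i/, so it spirantizes to the fricative [v]. /einvabigub/ → einvavigub.
Rule 4 (nasal place assimilation): /n/ precedes the labial consonant /v/, so it assimilates in place to [m]. /einvavigub/ → eimvavigub.
Rule 5 (final devoicing): /b/ is a voiced stop in word-final position, so it devoices to [p]. /eimvavigub/ → eimvavigup.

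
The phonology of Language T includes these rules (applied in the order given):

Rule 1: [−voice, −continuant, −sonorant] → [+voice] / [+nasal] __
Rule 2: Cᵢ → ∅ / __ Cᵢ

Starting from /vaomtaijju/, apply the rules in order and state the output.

vaomdaiju

Rule 1 (post-nasal voicing): /t/ is a voiceless stop immediately after the nasal /m/, so it voices to [d]. /vaomtaijju/ → vaomdaijju.
Rule 2 (degemination): /jj/ is a geminate; the first /j/ deletes. /vaomdaijju/ → vaomdaiju.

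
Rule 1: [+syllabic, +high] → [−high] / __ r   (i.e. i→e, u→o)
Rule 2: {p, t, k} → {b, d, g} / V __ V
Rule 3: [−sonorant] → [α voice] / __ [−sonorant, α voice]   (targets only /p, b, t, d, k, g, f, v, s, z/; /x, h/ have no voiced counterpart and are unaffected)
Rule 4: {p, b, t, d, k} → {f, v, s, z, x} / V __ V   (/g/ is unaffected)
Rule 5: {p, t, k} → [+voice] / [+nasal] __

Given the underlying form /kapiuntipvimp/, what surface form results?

kaviundibvimb

Rule 1 (pre-rhotic lowering): no segment meets the environment; /kapiuntipvimp/ is unchanged.
Rule 2 (intervocalic voicing): /p/ is a voiceless stop between vowels /a/ and /i/, so it voices to [b]. /kapiuntipvimp/ → kabiuntipvimp.
Rule 3 (regressive voicing assimilation): /p/ precedes the voiced obstruent /v/, so it voices to [b] by assimilation. /kabiuntipvimp/ → kabiuntibvimp.
Rule 4 (intervocalic spirantization): /b/ is a stop between vowels /a/ and /i/, so it spirantizes to the fricative [v]. /kabiuntibvimp/ → kaviuntibvimp.
Rule 5 (post-nasal voicing): /t/ is a voiceless stop immediately after the nasal /n/, so it voices to [d]. /p/ is a voiceless stop immediately after the nasal /m/, so it voices to [b]. /kaviuntibvimp/ → kaviundibvimb.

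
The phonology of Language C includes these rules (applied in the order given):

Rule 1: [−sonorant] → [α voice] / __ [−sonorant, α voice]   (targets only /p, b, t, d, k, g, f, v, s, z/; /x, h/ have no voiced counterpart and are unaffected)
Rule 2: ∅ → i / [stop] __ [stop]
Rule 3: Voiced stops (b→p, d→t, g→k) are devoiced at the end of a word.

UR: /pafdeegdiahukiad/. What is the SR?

pavdeegidiahukiat

Rule 1 (regressive voicing assimilation): /f/ precedes the voiced obstruent /d/, so it voices to [v] by assimilation. /pafdeegdiahukiad/ → pavdeegdiahukiad.
Rule 2 (stop-cluster i-epenthesis): /g/ and /d/ form a stop–stop cluster, so [i] is inserted between them. /pavdeegdiahukiad/ → pavdeegidiahukiad.
Rule 3 (final devoicing): /d/ is a voiced stop in word-final position, so it devoices to [t]. /pavdeegidiahukiad/ → pavdeegidiahukiat.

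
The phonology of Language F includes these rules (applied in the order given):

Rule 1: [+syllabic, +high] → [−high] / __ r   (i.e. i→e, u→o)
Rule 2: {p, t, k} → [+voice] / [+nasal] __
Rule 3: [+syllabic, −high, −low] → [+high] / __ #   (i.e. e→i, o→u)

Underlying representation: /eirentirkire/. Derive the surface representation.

Rule 1 (pre-rhotic lowering): /i/ is a high vowel immediately before /r/, so it lowers to [e]. /i/ is a high vowel immediately before /r/, so it lowers to [e]. /i/ is a high vowel immediately before /r/, so it lowers to [e]. /eirentirkire/ → eerenterkere.
Rule 2 (post-nasal voicing): /t/ is a voiceless stop immediately after the nasal /n/, so it voices to [d]. /eerenterkere/ → eerenderkere.
Rule 3 (final vowel raising): /e/ is a mid vowel in word-final position, so it raises to [i]. /eerenderkere/ → eerenderkeri.

eerenderkeri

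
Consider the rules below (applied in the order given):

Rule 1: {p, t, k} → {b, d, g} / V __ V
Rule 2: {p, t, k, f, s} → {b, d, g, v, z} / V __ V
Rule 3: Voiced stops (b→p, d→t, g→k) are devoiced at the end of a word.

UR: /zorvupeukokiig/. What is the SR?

Rule 1 (intervocalic voicing): /p/ is a voiceless stop between vowels /u/ and /e/, so it voices to [b]. /k/ is a voiceless stop between vowels /u/ and /o/, so it voices to [g]. /k/ is a voiceless stop between vowels /o/ and /i/, so it voices to [g]. /zorvupeukokiig/ → zorvubeugogiig.
Rule 2 (intervocalic voicing): no segment meets the environment; /zorvubeugogiig/ is unchanged.
Rule 3 (final devoicing): /g/ is a voiced stop in word-final position, so it devoices to [k]. /zorvubeugogiig/ → zorvubeugogiik.

zorvubeugogiik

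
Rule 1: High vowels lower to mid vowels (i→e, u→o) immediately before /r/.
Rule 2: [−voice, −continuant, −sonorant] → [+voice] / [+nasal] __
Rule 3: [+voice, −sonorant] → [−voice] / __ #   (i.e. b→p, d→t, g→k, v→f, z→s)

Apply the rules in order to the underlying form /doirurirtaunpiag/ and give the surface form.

Rule 1 (pre-rhotic lowering): /i/ is a high vowel immediately before /r/, so it lowers to [e]. /u/ is a high vowel immediately before /r/, so it lowers to [o]. /i/ is a high vowel immediately before /r/, so it lowers to [e]. /doirurirtaunpiag/ → doerorertaunpiag.
Rule 2 (post-nasal voicing): /p/ is a voiceless stop immediately after the nasal /n/, so it voices to [b]. /doerorertaunpiag/ → doerorertaunbiag.
Rule 3 (final devoicing): /g/ is a voiced obstruent in word-final position, so it devoices to [k]. /doerorertaunbiag/ → doerorertaunbiak.

doerorertaunbiak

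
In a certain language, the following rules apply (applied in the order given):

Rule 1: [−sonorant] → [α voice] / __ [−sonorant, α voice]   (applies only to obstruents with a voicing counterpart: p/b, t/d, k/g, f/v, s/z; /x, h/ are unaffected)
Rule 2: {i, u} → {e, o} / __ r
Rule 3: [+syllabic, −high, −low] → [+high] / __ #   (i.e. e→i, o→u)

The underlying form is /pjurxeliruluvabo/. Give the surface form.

Rule 1 (regressive voicing assimilation): no segment meets the environment; /pjurxeliruluvabo/ is unchanged.
Rule 2 (pre-rhotic lowering): /u/ is a high vowel immediately before /r/, so it lowers to [o]. /i/ is a high vowel immediately before /r/, so it lowers to [e]. /pjurxeliruluvabo/ → pjorxeleruluvabo.
Rule 3 (final vowel raising): /o/ is a mid vowel in word-final position, so it raises to [u]. /pjorxeleruluvabo/ → pjorxeleruluvabu.

pjorxeleruluvabu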